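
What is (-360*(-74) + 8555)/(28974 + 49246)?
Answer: 7039/15644 ≈ 0.44995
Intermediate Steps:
(-360*(-74) + 8555)/(28974 + 49246) = (26640 + 8555)/78220 = 35195*(1/78220) = 7039/15644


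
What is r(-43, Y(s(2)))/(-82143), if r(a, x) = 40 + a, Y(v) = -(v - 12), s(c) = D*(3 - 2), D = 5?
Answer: 1/27381 ≈ 3.6522e-5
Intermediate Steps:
s(c) = 5 (s(c) = 5*(3 - 2) = 5*1 = 5)
Y(v) = 12 - v (Y(v) = -(-12 + v) = 12 - v)
r(-43, Y(s(2)))/(-82143) = (40 - 43)/(-82143) = -3*(-1/82143) = 1/27381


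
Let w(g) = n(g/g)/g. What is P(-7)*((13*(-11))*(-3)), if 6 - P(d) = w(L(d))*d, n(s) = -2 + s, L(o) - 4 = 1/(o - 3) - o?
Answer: 250536/109 ≈ 2298.5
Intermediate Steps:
L(o) = 4 + 1/(-3 + o) - o (L(o) = 4 + (1/(o - 3) - o) = 4 + (1/(-3 + o) - o) = 4 + 1/(-3 + o) - o)
w(g) = -1/g (w(g) = (-2 + g/g)/g = (-2 + 1)/g = -1/g)
P(d) = 6 + d*(-3 + d)/(-11 - d² + 7*d) (P(d) = 6 - (-1/((-11 - d² + 7*d)/(-3 + d)))*d = 6 - (-(-3 + d)/(-11 - d² + 7*d))*d = 6 - (-1)*d*(-3 + d)/(-11 - d² + 7*d) = 6 + d*(-3 + d)/(-11 - d² + 7*d))
P(-7)*((13*(-11))*(-3)) = ((66 - 39*(-7) + 5*(-7)²)/(11 + (-7)² - 7*(-7)))*((13*(-11))*(-3)) = ((66 + 273 + 5*49)/(11 + 49 + 49))*(-143*(-3)) = ((66 + 273 + 245)/109)*429 = ((1/109)*584)*429 = (584/109)*429 = 250536/109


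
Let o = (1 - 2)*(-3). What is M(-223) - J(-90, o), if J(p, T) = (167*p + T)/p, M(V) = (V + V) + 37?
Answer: -17279/30 ≈ -575.97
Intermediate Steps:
M(V) = 37 + 2*V (M(V) = 2*V + 37 = 37 + 2*V)
o = 3 (o = -1*(-3) = 3)
J(p, T) = (T + 167*p)/p
M(-223) - J(-90, o) = (37 + 2*(-223)) - (167 + 3/(-90)) = (37 - 446) - (167 + 3*(-1/90)) = -409 - (167 - 1/30) = -409 - 1*5009/30 = -409 - 5009/30 = -17279/30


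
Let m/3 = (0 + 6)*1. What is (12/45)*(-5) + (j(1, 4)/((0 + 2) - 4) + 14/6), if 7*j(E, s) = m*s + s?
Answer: -31/7 ≈ -4.4286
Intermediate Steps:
m = 18 (m = 3*((0 + 6)*1) = 3*(6*1) = 3*6 = 18)
j(E, s) = 19*s/7 (j(E, s) = (18*s + s)/7 = (19*s)/7 = 19*s/7)
(12/45)*(-5) + (j(1, 4)/((0 + 2) - 4) + 14/6) = (12/45)*(-5) + (((19/7)*4)/((0 + 2) - 4) + 14/6) = (12*(1/45))*(-5) + (76/(7*(2 - 4)) + 14*(⅙)) = (4/15)*(-5) + ((76/7)/(-2) + 7/3) = -4/3 + ((76/7)*(-½) + 7/3) = -4/3 + (-38/7 + 7/3) = -4/3 - 65/21 = -31/7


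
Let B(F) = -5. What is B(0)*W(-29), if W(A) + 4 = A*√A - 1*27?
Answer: 155 + 145*I*√29 ≈ 155.0 + 780.85*I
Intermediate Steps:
W(A) = -31 + A^(3/2) (W(A) = -4 + (A*√A - 1*27) = -4 + (A^(3/2) - 27) = -4 + (-27 + A^(3/2)) = -31 + A^(3/2))
B(0)*W(-29) = -5*(-31 + (-29)^(3/2)) = -5*(-31 - 29*I*√29) = 155 + 145*I*√29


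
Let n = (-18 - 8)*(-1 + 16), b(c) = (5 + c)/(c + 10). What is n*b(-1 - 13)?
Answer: -1755/2 ≈ -877.50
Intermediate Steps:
b(c) = (5 + c)/(10 + c)
n = -390 (n = -26*15 = -390)
n*b(-1 - 13) = -390*(5 + (-1 - 13))/(10 + (-1 - 13)) = -390*(5 - 14)/(10 - 14) = -390*(-9)/(-4) = -(-195)*(-9)/2 = -390*9/4 = -1755/2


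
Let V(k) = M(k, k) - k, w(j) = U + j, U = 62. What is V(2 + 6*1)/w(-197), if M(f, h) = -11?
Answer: 19/135 ≈ 0.14074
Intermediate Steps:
w(j) = 62 + j
V(k) = -11 - k
V(2 + 6*1)/w(-197) = (-11 - (2 + 6*1))/(62 - 197) = (-11 - (2 + 6))/(-135) = (-11 - 1*8)*(-1/135) = (-11 - 8)*(-1/135) = -19*(-1/135) = 19/135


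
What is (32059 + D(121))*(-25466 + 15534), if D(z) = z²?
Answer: -463824400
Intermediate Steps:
(32059 + D(121))*(-25466 + 15534) = (32059 + 121²)*(-25466 + 15534) = (32059 + 14641)*(-9932) = 46700*(-9932) = -463824400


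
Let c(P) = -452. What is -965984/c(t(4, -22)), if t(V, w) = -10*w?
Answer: 241496/113 ≈ 2137.1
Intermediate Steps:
-965984/c(t(4, -22)) = -965984/(-452) = -965984*(-1/452) = 241496/113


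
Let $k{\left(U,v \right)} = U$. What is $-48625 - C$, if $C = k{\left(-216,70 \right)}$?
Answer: $-48409$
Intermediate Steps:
$C = -216$
$-48625 - C = -48625 - -216 = -48625 + 216 = -48409$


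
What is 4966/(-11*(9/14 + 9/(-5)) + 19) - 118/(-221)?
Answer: 77086098/490841 ≈ 157.05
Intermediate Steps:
4966/(-11*(9/14 + 9/(-5)) + 19) - 118/(-221) = 4966/(-11*(9*(1/14) + 9*(-⅕)) + 19) - 118*(-1/221) = 4966/(-11*(9/14 - 9/5) + 19) + 118/221 = 4966/(-11*(-81/70) + 19) + 118/221 = 4966/(891/70 + 19) + 118/221 = 4966/(2221/70) + 118/221 = 4966*(70/2221) + 118/221 = 347620/2221 + 118/221 = 77086098/490841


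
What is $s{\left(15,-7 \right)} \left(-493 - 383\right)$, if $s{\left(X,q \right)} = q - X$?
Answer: $19272$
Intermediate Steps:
$s{\left(15,-7 \right)} \left(-493 - 383\right) = \left(-7 - 15\right) \left(-493 - 383\right) = \left(-7 - 15\right) \left(-876\right) = \left(-22\right) \left(-876\right) = 19272$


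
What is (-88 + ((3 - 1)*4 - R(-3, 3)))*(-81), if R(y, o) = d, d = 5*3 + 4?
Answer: 8019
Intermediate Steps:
d = 19 (d = 15 + 4 = 19)
R(y, o) = 19
(-88 + ((3 - 1)*4 - R(-3, 3)))*(-81) = (-88 + ((3 - 1)*4 - 1*19))*(-81) = (-88 + (2*4 - 19))*(-81) = (-88 + (8 - 19))*(-81) = (-88 - 11)*(-81) = -99*(-81) = 8019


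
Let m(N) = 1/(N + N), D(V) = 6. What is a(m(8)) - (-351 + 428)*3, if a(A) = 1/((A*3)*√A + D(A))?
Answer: -89333/387 ≈ -230.83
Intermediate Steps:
m(N) = 1/(2*N)
a(A) = 1/(6 + 3*A^(3/2)) (a(A) = 1/((A*3)*√A + 6) = 1/((3*A)*√A + 6) = 1/(3*A^(3/2) + 6) = 1/(6 + 3*A^(3/2)))
a(m(8)) - (-351 + 428)*3 = 1/(3*(2 + ((½)/8)^(3/2))) - (-351 + 428)*3 = 1/(3*(2 + ((½)*(⅛))^(3/2))) - 77*3 = 1/(3*(2 + (1/16)^(3/2))) - 1*231 = 1/(3*(2 + 1/64)) - 231 = 1/(3*(129/64)) - 231 = (⅓)*(64/129) - 231 = 64/387 - 231 = -89333/387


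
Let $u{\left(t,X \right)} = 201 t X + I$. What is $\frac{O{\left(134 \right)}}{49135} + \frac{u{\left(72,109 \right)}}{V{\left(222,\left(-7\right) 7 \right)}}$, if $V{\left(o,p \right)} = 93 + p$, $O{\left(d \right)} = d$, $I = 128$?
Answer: $\frac{1761686424}{49135} \approx 35854.0$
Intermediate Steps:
$u{\left(t,X \right)} = 128 + 201 X t$ ($u{\left(t,X \right)} = 201 t X + 128 = 201 X t + 128 = 128 + 201 X t$)
$\frac{O{\left(134 \right)}}{49135} + \frac{u{\left(72,109 \right)}}{V{\left(222,\left(-7\right) 7 \right)}} = \frac{134}{49135} + \frac{128 + 201 \cdot 109 \cdot 72}{93 - 49} = 134 \cdot \frac{1}{49135} + \frac{128 + 1577448}{93 - 49} = \frac{134}{49135} + \frac{1577576}{44} = \frac{134}{49135} + 1577576 \cdot \frac{1}{44} = \frac{134}{49135} + 35854 = \frac{1761686424}{49135}$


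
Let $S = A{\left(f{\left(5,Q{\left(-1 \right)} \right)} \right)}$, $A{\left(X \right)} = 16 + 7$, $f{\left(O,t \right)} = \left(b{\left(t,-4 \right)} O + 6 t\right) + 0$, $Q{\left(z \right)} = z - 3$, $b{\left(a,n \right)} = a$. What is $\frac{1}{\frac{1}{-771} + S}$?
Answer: $\frac{771}{17732} \approx 0.043481$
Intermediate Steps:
$Q{\left(z \right)} = -3 + z$
$f{\left(O,t \right)} = 6 t + O t$ ($f{\left(O,t \right)} = \left(t O + 6 t\right) + 0 = \left(O t + 6 t\right) + 0 = \left(6 t + O t\right) + 0 = 6 t + O t$)
$A{\left(X \right)} = 23$
$S = 23$
$\frac{1}{\frac{1}{-771} + S} = \frac{1}{\frac{1}{-771} + 23} = \frac{1}{- \frac{1}{771} + 23} = \frac{1}{\frac{17732}{771}} = \frac{771}{17732}$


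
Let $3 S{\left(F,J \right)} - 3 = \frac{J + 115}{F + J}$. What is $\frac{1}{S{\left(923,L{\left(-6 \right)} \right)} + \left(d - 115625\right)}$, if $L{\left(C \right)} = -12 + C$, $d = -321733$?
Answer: $- \frac{2715}{1187424158} \approx -2.2865 \cdot 10^{-6}$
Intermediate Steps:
$S{\left(F,J \right)} = 1 + \frac{115 + J}{3 \left(F + J\right)}$ ($S{\left(F,J \right)} = 1 + \frac{\left(J + 115\right) \frac{1}{F + J}}{3} = 1 + \frac{\left(115 + J\right) \frac{1}{F + J}}{3} = 1 + \frac{\frac{1}{F + J} \left(115 + J\right)}{3} = 1 + \frac{115 + J}{3 \left(F + J\right)}$)
$\frac{1}{S{\left(923,L{\left(-6 \right)} \right)} + \left(d - 115625\right)} = \frac{1}{\frac{\frac{115}{3} + 923 + \frac{4 \left(-12 - 6\right)}{3}}{923 - 18} - 437358} = \frac{1}{\frac{\frac{115}{3} + 923 + \frac{4}{3} \left(-18\right)}{923 - 18} - 437358} = \frac{1}{\frac{\frac{115}{3} + 923 - 24}{905} - 437358} = \frac{1}{\frac{1}{905} \cdot \frac{2812}{3} - 437358} = \frac{1}{\frac{2812}{2715} - 437358} = \frac{1}{- \frac{1187424158}{2715}} = - \frac{2715}{1187424158}$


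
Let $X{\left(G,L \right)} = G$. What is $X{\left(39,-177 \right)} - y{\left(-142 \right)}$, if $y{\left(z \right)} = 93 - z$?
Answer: $-196$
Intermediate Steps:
$X{\left(39,-177 \right)} - y{\left(-142 \right)} = 39 - \left(93 - -142\right) = 39 - \left(93 + 142\right) = 39 - 235 = -196$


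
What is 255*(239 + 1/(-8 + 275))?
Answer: 5424190/89 ≈ 60946.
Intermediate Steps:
255*(239 + 1/(-8 + 275)) = 255*(239 + 1/267) = 255*(63814/267) = 5424190/89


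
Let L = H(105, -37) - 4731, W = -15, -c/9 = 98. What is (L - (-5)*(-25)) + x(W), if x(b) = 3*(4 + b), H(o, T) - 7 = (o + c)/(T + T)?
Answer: -9743/2 ≈ -4871.5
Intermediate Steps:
c = -882 (c = -9*98 = -882)
H(o, T) = 7 + (-882 + o)/(2*T) (H(o, T) = 7 + (o - 882)/(T + T) = 7 + (-882 + o)/((2*T)) = 7 + (-882 + o)*(1/(2*T)) = 7 + (-882 + o)/(2*T))
L = -9427/2 (L = (1/2)*(-882 + 105 + 14*(-37))/(-37) - 4731 = (1/2)*(-1/37)*(-882 + 105 - 518) - 4731 = (1/2)*(-1/37)*(-1295) - 4731 = 35/2 - 4731 = -9427/2 ≈ -4713.5)
x(b) = 12 + 3*b
(L - (-5)*(-25)) + x(W) = (-9427/2 - (-5)*(-25)) + (12 + 3*(-15)) = (-9427/2 - 1*125) + (12 - 45) = (-9427/2 - 125) - 33 = -9677/2 - 33 = -9743/2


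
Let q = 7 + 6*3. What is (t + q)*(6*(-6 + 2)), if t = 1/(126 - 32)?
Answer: -28212/47 ≈ -600.25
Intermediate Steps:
t = 1/94 ≈ 0.010638
q = 25 (q = 7 + 18 = 25)
(t + q)*(6*(-6 + 2)) = (1/94 + 25)*(6*(-6 + 2)) = 2351*(6*(-4))/94 = (2351/94)*(-24) = -28212/47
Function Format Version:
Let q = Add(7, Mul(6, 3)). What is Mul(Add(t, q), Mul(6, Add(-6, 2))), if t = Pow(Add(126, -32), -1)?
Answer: Rational(-28212, 47) ≈ -600.25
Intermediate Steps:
t = Rational(1, 94) (t = Pow(94, -1) = Rational(1, 94) ≈ 0.010638)
q = 25 (q = Add(7, 18) = 25)
Mul(Add(t, q), Mul(6, Add(-6, 2))) = Mul(Add(Rational(1, 94), 25), Mul(6, Add(-6, 2))) = Mul(Rational(2351, 94), Mul(6, -4)) = Mul(Rational(2351, 94), -24) = Rational(-28212, 47)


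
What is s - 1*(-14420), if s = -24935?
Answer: -10515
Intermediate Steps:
s - 1*(-14420) = -24935 - 1*(-14420) = -24935 + 14420 = -10515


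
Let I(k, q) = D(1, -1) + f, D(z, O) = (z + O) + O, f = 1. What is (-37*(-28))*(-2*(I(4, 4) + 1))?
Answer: -2072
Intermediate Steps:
D(z, O) = z + 2*O (D(z, O) = (O + z) + O = z + 2*O)
I(k, q) = 0 (I(k, q) = (1 + 2*(-1)) + 1 = (1 - 2) + 1 = -1 + 1 = 0)
(-37*(-28))*(-2*(I(4, 4) + 1)) = (-37*(-28))*(-2*(0 + 1)) = 1036*(-2*1) = 1036*(-2) = -2072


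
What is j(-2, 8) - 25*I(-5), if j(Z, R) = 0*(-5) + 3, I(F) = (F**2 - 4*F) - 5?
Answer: -997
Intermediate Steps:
I(F) = -5 + F**2 - 4*F
j(Z, R) = 3 (j(Z, R) = 0 + 3 = 3)
j(-2, 8) - 25*I(-5) = 3 - 25*(-5 + (-5)**2 - 4*(-5)) = 3 - 25*(-5 + 25 + 20) = 3 - 25*40 = 3 - 1000 = -997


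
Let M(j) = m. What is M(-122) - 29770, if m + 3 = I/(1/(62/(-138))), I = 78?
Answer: -685585/23 ≈ -29808.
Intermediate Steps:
m = -875/23 (m = -3 + 78/(1/(62/(-138))) = -3 + 78/(1/(62*(-1/138))) = -3 + 78/(1/(-31/69)) = -3 + 78/(-69/31) = -3 + 78*(-31/69) = -3 - 806/23 = -875/23 ≈ -38.043)
M(j) = -875/23
M(-122) - 29770 = -875/23 - 29770 = -685585/23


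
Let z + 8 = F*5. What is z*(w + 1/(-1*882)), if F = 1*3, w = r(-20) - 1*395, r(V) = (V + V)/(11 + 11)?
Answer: -3849941/1386 ≈ -2777.7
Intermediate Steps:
r(V) = V/11 (r(V) = (2*V)/22 = (2*V)*(1/22) = V/11)
w = -4365/11 (w = (1/11)*(-20) - 1*395 = -20/11 - 395 = -4365/11 ≈ -396.82)
F = 3
z = 7 (z = -8 + 3*5 = -8 + 15 = 7)
z*(w + 1/(-1*882)) = 7*(-4365/11 + 1/(-1*882)) = 7*(-4365/11 + 1/(-882)) = 7*(-4365/11 - 1/882) = 7*(-3849941/9702) = -3849941/1386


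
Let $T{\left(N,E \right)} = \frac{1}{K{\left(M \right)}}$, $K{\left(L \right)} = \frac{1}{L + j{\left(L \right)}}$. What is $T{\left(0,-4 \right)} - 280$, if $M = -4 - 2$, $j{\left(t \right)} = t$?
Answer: $-292$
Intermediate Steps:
$M = -6$ ($M = -4 - 2 = -6$)
$K{\left(L \right)} = \frac{1}{2 L}$ ($K{\left(L \right)} = \frac{1}{L + L} = \frac{1}{2 L}$)
$T{\left(N,E \right)} = -12$ ($T{\left(N,E \right)} = \frac{1}{\frac{1}{2} \frac{1}{-6}} = \frac{1}{\frac{1}{2} \left(- \frac{1}{6}\right)} = \frac{1}{- \frac{1}{12}} = -12$)
$T{\left(0,-4 \right)} - 280 = -12 - 280 = -292$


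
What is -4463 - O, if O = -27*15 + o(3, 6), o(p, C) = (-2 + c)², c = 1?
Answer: -4059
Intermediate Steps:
o(p, C) = 1 (o(p, C) = (-2 + 1)² = (-1)² = 1)
O = -404 (O = -27*15 + 1 = -405 + 1 = -404)
-4463 - O = -4463 - 1*(-404) = -4463 + 404 = -4059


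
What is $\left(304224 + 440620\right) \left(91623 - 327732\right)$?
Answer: $-175864371996$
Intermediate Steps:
$\left(304224 + 440620\right) \left(91623 - 327732\right) = 744844 \left(-236109\right) = -175864371996$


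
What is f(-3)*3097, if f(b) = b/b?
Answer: 3097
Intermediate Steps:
f(b) = 1
f(-3)*3097 = 1*3097 = 3097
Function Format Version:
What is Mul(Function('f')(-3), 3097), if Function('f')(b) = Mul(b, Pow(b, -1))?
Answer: 3097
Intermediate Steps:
Function('f')(b) = 1
Mul(Function('f')(-3), 3097) = Mul(1, 3097) = 3097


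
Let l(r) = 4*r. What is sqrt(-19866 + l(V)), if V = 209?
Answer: I*sqrt(19030) ≈ 137.95*I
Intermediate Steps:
sqrt(-19866 + l(V)) = sqrt(-19866 + 4*209) = sqrt(-19866 + 836) = sqrt(-19030) = I*sqrt(19030)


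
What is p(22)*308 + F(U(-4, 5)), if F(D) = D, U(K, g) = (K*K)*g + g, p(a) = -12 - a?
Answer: -10387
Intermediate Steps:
U(K, g) = g + g*K² (U(K, g) = K²*g + g = g*K² + g = g + g*K²)
p(22)*308 + F(U(-4, 5)) = (-12 - 1*22)*308 + 5*(1 + (-4)²) = (-12 - 22)*308 + 5*(1 + 16) = -34*308 + 5*17 = -10472 + 85 = -10387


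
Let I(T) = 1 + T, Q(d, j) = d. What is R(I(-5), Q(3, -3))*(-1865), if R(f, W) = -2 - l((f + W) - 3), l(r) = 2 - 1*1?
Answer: 5595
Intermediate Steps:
l(r) = 1 (l(r) = 2 - 1 = 1)
R(f, W) = -3 (R(f, W) = -2 - 1*1 = -2 - 1 = -3)
R(I(-5), Q(3, -3))*(-1865) = -3*(-1865) = 5595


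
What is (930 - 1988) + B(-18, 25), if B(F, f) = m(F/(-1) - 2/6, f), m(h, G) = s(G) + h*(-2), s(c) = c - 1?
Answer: -3208/3 ≈ -1069.3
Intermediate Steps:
s(c) = -1 + c
m(h, G) = -1 + G - 2*h (m(h, G) = (-1 + G) + h*(-2) = (-1 + G) - 2*h = -1 + G - 2*h)
B(F, f) = -⅓ + f + 2*F (B(F, f) = -1 + f - 2*(F/(-1) - 2/6) = -1 + f - 2*(F*(-1) - 2*⅙) = -1 + f - 2*(-F - ⅓) = -1 + f - 2*(-⅓ - F) = -1 + f + (⅔ + 2*F) = -⅓ + f + 2*F)
(930 - 1988) + B(-18, 25) = (930 - 1988) + (-⅓ + 25 + 2*(-18)) = -1058 + (-⅓ + 25 - 36) = -1058 - 34/3 = -3208/3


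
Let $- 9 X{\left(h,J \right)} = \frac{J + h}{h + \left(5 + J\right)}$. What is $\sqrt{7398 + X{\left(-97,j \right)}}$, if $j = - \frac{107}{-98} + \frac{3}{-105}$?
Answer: $\frac{\sqrt{14688529408879}}{44559} \approx 86.011$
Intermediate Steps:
$j = \frac{521}{490}$ ($j = \left(-107\right) \left(- \frac{1}{98}\right) + 3 \left(- \frac{1}{105}\right) = \frac{107}{98} - \frac{1}{35} = \frac{521}{490} \approx 1.0633$)
$X{\left(h,J \right)} = - \frac{J + h}{9 \left(5 + J + h\right)}$ ($X{\left(h,J \right)} = - \frac{\left(J + h\right) \frac{1}{h + \left(5 + J\right)}}{9} = - \frac{\left(J + h\right) \frac{1}{5 + J + h}}{9} = - \frac{\frac{1}{5 + J + h} \left(J + h\right)}{9} = - \frac{J + h}{9 \left(5 + J + h\right)}$)
$\sqrt{7398 + X{\left(-97,j \right)}} = \sqrt{7398 + \frac{\left(-1\right) \frac{521}{490} - -97}{9 \left(5 + \frac{521}{490} - 97\right)}} = \sqrt{7398 + \frac{- \frac{521}{490} + 97}{9 \left(- \frac{44559}{490}\right)}} = \sqrt{7398 + \frac{1}{9} \left(- \frac{490}{44559}\right) \frac{47009}{490}} = \sqrt{7398 - \frac{47009}{401031}} = \sqrt{\frac{2966780329}{401031}} = \frac{\sqrt{14688529408879}}{44559}$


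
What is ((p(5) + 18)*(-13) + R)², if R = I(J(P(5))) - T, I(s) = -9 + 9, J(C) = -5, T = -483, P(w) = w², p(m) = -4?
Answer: 90601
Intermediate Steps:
I(s) = 0
R = 483 (R = 0 - 1*(-483) = 0 + 483 = 483)
((p(5) + 18)*(-13) + R)² = ((-4 + 18)*(-13) + 483)² = (14*(-13) + 483)² = (-182 + 483)² = 301² = 90601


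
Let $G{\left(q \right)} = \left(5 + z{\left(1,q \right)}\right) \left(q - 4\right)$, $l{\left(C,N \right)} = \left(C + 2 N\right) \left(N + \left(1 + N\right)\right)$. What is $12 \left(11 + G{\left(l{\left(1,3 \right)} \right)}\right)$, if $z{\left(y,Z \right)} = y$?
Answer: $3372$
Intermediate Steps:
$l{\left(C,N \right)} = \left(1 + 2 N\right) \left(C + 2 N\right)$ ($l{\left(C,N \right)} = \left(C + 2 N\right) \left(1 + 2 N\right) = \left(1 + 2 N\right) \left(C + 2 N\right)$)
$G{\left(q \right)} = -24 + 6 q$ ($G{\left(q \right)} = \left(5 + 1\right) \left(q - 4\right) = 6 \left(-4 + q\right) = -24 + 6 q$)
$12 \left(11 + G{\left(l{\left(1,3 \right)} \right)}\right) = 12 \left(11 - \left(24 - 6 \left(1 + 2 \cdot 3 + 4 \cdot 3^{2} + 2 \cdot 1 \cdot 3\right)\right)\right) = 12 \left(11 - \left(24 - 6 \left(1 + 6 + 4 \cdot 9 + 6\right)\right)\right) = 12 \left(11 - \left(24 - 6 \left(1 + 6 + 36 + 6\right)\right)\right) = 12 \left(11 + \left(-24 + 6 \cdot 49\right)\right) = 12 \left(11 + \left(-24 + 294\right)\right) = 12 \left(11 + 270\right) = 12 \cdot 281 = 3372$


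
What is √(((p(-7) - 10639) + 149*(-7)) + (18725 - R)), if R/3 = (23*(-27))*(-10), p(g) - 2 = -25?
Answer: 3*I*√1290 ≈ 107.75*I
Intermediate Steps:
p(g) = -23 (p(g) = 2 - 25 = -23)
R = 18630 (R = 3*((23*(-27))*(-10)) = 3*(-621*(-10)) = 3*6210 = 18630)
√(((p(-7) - 10639) + 149*(-7)) + (18725 - R)) = √(((-23 - 10639) + 149*(-7)) + (18725 - 1*18630)) = √((-10662 - 1043) + (18725 - 18630)) = √(-11705 + 95) = √(-11610) = 3*I*√1290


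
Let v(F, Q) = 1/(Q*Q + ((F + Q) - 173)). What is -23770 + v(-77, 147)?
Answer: -511197619/21506 ≈ -23770.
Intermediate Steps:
v(F, Q) = 1/(-173 + F + Q + Q²) (v(F, Q) = 1/(Q² + (-173 + F + Q)) = 1/(-173 + F + Q + Q²))
-23770 + v(-77, 147) = -23770 + 1/(-173 - 77 + 147 + 147²) = -23770 + 1/(-173 - 77 + 147 + 21609) = -23770 + 1/21506 = -511197619/21506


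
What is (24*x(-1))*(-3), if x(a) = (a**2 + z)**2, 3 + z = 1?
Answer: -72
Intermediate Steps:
z = -2 (z = -3 + 1 = -2)
x(a) = (-2 + a**2)**2 (x(a) = (a**2 - 2)**2 = (-2 + a**2)**2)
(24*x(-1))*(-3) = (24*(-2 + (-1)**2)**2)*(-3) = (24*(-2 + 1)**2)*(-3) = (24*(-1)**2)*(-3) = (24*1)*(-3) = 24*(-3) = -72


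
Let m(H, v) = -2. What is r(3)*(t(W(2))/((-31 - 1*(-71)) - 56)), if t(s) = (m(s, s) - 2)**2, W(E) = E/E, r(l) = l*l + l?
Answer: -12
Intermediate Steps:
r(l) = l + l**2 (r(l) = l**2 + l = l + l**2)
W(E) = 1
t(s) = 16 (t(s) = (-2 - 2)**2 = (-4)**2 = 16)
r(3)*(t(W(2))/((-31 - 1*(-71)) - 56)) = (3*(1 + 3))*(16/((-31 - 1*(-71)) - 56)) = (3*4)*(16/((-31 + 71) - 56)) = 12*(16/(40 - 56)) = 12*(16/(-16)) = 12*(16*(-1/16)) = 12*(-1) = -12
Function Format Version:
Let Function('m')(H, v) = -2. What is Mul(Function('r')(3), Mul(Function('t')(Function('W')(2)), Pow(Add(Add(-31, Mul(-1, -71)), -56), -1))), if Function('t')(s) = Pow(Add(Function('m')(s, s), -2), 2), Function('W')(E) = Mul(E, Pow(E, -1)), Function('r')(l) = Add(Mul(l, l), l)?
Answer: -12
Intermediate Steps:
Function('r')(l) = Add(l, Pow(l, 2)) (Function('r')(l) = Add(Pow(l, 2), l) = Add(l, Pow(l, 2)))
Function('W')(E) = 1
Function('t')(s) = 16 (Function('t')(s) = Pow(Add(-2, -2), 2) = Pow(-4, 2) = 16)
Mul(Function('r')(3), Mul(Function('t')(Function('W')(2)), Pow(Add(Add(-31, Mul(-1, -71)), -56), -1))) = Mul(Mul(3, Add(1, 3)), Mul(16, Pow(Add(Add(-31, Mul(-1, -71)), -56), -1))) = Mul(Mul(3, 4), Mul(16, Pow(Add(Add(-31, 71), -56), -1))) = Mul(12, Mul(16, Pow(Add(40, -56), -1))) = Mul(12, Mul(16, Pow(-16, -1))) = Mul(12, Mul(16, Rational(-1, 16))) = Mul(12, -1) = -12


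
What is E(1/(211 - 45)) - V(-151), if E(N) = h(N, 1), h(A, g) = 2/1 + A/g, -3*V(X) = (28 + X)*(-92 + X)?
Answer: 1654191/166 ≈ 9965.0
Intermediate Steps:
V(X) = -(-92 + X)*(28 + X)/3 (V(X) = -(28 + X)*(-92 + X)/3 = -(-92 + X)*(28 + X)/3)
h(A, g) = 2 + A/g (h(A, g) = 2*1 + A/g = 2 + A/g)
E(N) = 2 + N (E(N) = 2 + N/1 = 2 + N*1 = 2 + N)
E(1/(211 - 45)) - V(-151) = (2 + 1/(211 - 45)) - (2576/3 - 1/3*(-151)**2 + (64/3)*(-151)) = (2 + 1/166) - (2576/3 - 1/3*22801 - 9664/3) = (2 + 1/166) - (2576/3 - 22801/3 - 9664/3) = 333/166 - 1*(-9963) = 333/166 + 9963 = 1654191/166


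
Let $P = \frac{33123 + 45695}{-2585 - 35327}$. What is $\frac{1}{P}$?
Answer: $- \frac{18956}{39409} \approx -0.48101$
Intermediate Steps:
$P = - \frac{39409}{18956}$ ($P = \frac{78818}{-37912} = 78818 \left(- \frac{1}{37912}\right) = - \frac{39409}{18956} \approx -2.079$)
$\frac{1}{P} = \frac{1}{- \frac{39409}{18956}} = - \frac{18956}{39409}$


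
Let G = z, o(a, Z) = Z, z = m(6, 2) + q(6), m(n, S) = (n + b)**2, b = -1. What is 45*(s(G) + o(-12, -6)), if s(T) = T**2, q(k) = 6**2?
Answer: 167175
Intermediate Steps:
m(n, S) = (-1 + n)**2 (m(n, S) = (n - 1)**2 = (-1 + n)**2)
q(k) = 36
z = 61 (z = (-1 + 6)**2 + 36 = 5**2 + 36 = 25 + 36 = 61)
G = 61
45*(s(G) + o(-12, -6)) = 45*(61**2 - 6) = 45*(3721 - 6) = 45*3715 = 167175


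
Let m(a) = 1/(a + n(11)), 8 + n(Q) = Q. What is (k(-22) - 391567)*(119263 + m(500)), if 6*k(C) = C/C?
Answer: -23489816319215/503 ≈ -4.6699e+10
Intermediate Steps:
n(Q) = -8 + Q
m(a) = 1/(3 + a) (m(a) = 1/(a + (-8 + 11)) = 1/(a + 3) = 1/(3 + a))
k(C) = ⅙ (k(C) = (C/C)/6 = (⅙)*1 = ⅙)
(k(-22) - 391567)*(119263 + m(500)) = (⅙ - 391567)*(119263 + 1/(3 + 500)) = -2349401*(119263 + 1/503)/6 = -2349401/6*59989290/503 = -23489816319215/503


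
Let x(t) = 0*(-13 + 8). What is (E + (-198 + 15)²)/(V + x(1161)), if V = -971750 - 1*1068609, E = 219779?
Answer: -253268/2040359 ≈ -0.12413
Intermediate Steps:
x(t) = 0 (x(t) = 0*(-5) = 0)
V = -2040359 (V = -971750 - 1068609 = -2040359)
(E + (-198 + 15)²)/(V + x(1161)) = (219779 + (-198 + 15)²)/(-2040359 + 0) = (219779 + (-183)²)/(-2040359) = (219779 + 33489)*(-1/2040359) = 253268*(-1/2040359) = -253268/2040359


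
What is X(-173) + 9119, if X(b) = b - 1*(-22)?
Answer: 8968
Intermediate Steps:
X(b) = 22 + b (X(b) = b + 22 = 22 + b)
X(-173) + 9119 = (22 - 173) + 9119 = -151 + 9119 = 8968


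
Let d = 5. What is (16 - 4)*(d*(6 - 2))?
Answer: 240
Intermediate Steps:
(16 - 4)*(d*(6 - 2)) = (16 - 4)*(5*(6 - 2)) = 12*(5*4) = 12*20 = 240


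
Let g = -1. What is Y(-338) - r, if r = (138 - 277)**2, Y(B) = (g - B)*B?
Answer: -133227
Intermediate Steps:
Y(B) = B*(-1 - B) (Y(B) = (-1 - B)*B = B*(-1 - B))
r = 19321 (r = (-139)**2 = 19321)
Y(-338) - r = -1*(-338)*(1 - 338) - 1*19321 = -1*(-338)*(-337) - 19321 = -113906 - 19321 = -133227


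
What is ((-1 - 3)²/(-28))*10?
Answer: -40/7 ≈ -5.7143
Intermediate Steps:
((-1 - 3)²/(-28))*10 = -1/28*(-4)²*10 = -1/28*16*10 = -4/7*10 = -40/7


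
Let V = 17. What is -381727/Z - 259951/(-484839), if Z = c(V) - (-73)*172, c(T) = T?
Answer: -20200863670/677320083 ≈ -29.825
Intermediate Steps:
Z = 12573 (Z = 17 - (-73)*172 = 17 - 73*(-172) = 17 + 12556 = 12573)
-381727/Z - 259951/(-484839) = -381727/12573 - 259951/(-484839) = -381727*1/12573 - 259951*(-1/484839) = -381727/12573 + 259951/484839 = -20200863670/677320083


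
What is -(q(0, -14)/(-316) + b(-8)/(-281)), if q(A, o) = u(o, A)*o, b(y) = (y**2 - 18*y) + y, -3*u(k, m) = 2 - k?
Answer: 63136/66597 ≈ 0.94803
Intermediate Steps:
u(k, m) = -2/3 + k/3 (u(k, m) = -(2 - k)/3 = -2/3 + k/3)
b(y) = y**2 - 17*y
q(A, o) = o*(-2/3 + o/3) (q(A, o) = (-2/3 + o/3)*o = o*(-2/3 + o/3))
-(q(0, -14)/(-316) + b(-8)/(-281)) = -(((1/3)*(-14)*(-2 - 14))/(-316) - 8*(-17 - 8)/(-281)) = -(((1/3)*(-14)*(-16))*(-1/316) - 8*(-25)*(-1/281)) = -((224/3)*(-1/316) + 200*(-1/281)) = -(-56/237 - 200/281) = -1*(-63136/66597) = 63136/66597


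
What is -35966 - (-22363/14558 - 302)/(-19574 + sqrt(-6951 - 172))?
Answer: -100307010809752659/2788938652121 - 4418879*I*sqrt(7123)/5577877304242 ≈ -35966.0 - 6.6861e-5*I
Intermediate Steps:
-35966 - (-22363/14558 - 302)/(-19574 + sqrt(-6951 - 172)) = -35966 - (-22363*1/14558 - 302)/(-19574 + sqrt(-7123)) = -35966 - (-22363/14558 - 302)/(-19574 + I*sqrt(7123)) = -35966 - (-4418879)/(14558*(-19574 + I*sqrt(7123))) = -35966 + 4418879/(14558*(-19574 + I*sqrt(7123)))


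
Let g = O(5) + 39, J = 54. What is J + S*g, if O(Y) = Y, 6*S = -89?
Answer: -1796/3 ≈ -598.67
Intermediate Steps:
S = -89/6 (S = (1/6)*(-89) = -89/6 ≈ -14.833)
g = 44 (g = 5 + 39 = 44)
J + S*g = 54 - 89/6*44 = 54 - 1958/3 = -1796/3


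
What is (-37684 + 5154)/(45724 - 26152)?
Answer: -16265/9786 ≈ -1.6621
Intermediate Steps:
(-37684 + 5154)/(45724 - 26152) = -32530/19572 = -32530*1/19572 = -16265/9786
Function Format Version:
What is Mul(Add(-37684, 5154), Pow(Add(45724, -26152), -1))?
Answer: Rational(-16265, 9786) ≈ -1.6621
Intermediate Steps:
Mul(Add(-37684, 5154), Pow(Add(45724, -26152), -1)) = Mul(-32530, Pow(19572, -1)) = Mul(-32530, Rational(1, 19572)) = Rational(-16265, 9786)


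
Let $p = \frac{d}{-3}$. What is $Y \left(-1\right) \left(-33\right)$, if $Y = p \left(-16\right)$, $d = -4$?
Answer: $-704$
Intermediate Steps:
$p = \frac{4}{3}$ ($p = - \frac{4}{-3} = \left(-4\right) \left(- \frac{1}{3}\right) = \frac{4}{3} \approx 1.3333$)
$Y = - \frac{64}{3}$ ($Y = \frac{4}{3} \left(-16\right) = - \frac{64}{3} \approx -21.333$)
$Y \left(-1\right) \left(-33\right) = \left(- \frac{64}{3}\right) \left(-1\right) \left(-33\right) = \frac{64}{3} \left(-33\right) = -704$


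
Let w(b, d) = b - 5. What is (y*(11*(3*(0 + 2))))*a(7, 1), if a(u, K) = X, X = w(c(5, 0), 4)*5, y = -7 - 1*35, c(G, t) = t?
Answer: 69300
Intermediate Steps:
w(b, d) = -5 + b
y = -42 (y = -7 - 35 = -42)
X = -25 (X = (-5 + 0)*5 = -5*5 = -25)
a(u, K) = -25
(y*(11*(3*(0 + 2))))*a(7, 1) = -462*3*(0 + 2)*(-25) = -462*3*2*(-25) = -462*6*(-25) = -42*66*(-25) = -2772*(-25) = 69300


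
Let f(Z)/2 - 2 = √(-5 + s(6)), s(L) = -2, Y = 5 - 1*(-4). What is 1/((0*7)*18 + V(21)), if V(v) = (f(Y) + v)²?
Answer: (25 + 2*I*√7)⁻² ≈ 0.0014001 - 0.00062047*I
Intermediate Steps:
Y = 9 (Y = 5 + 4 = 9)
f(Z) = 4 + 2*I*√7 (f(Z) = 4 + 2*√(-5 - 2) = 4 + 2*√(-7) = 4 + 2*(I*√7) = 4 + 2*I*√7)
V(v) = (4 + v + 2*I*√7)² (V(v) = ((4 + 2*I*√7) + v)² = (4 + v + 2*I*√7)²)
1/((0*7)*18 + V(21)) = 1/((0*7)*18 + (4 + 21 + 2*I*√7)²) = 1/(0*18 + (25 + 2*I*√7)²) = 1/(0 + (25 + 2*I*√7)²) = 1/((25 + 2*I*√7)²) = (25 + 2*I*√7)⁻²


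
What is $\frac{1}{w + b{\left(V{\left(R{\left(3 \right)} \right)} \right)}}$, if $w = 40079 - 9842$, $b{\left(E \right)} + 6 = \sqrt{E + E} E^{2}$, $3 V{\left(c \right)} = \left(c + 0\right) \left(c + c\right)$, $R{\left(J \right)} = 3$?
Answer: $\frac{3359}{101544201} - \frac{8 \sqrt{3}}{101544201} \approx 3.2943 \cdot 10^{-5}$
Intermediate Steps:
$V{\left(c \right)} = \frac{2 c^{2}}{3}$ ($V{\left(c \right)} = \frac{\left(c + 0\right) \left(c + c\right)}{3} = \frac{c 2 c}{3} = \frac{2 c^{2}}{3}$)
$b{\left(E \right)} = -6 + \sqrt{2} E^{\frac{5}{2}}$ ($b{\left(E \right)} = -6 + \sqrt{E + E} E^{2} = -6 + \sqrt{2 E} E^{2} = -6 + \sqrt{2} \sqrt{E} E^{2} = -6 + \sqrt{2} E^{\frac{5}{2}}$)
$w = 30237$ ($w = 40079 - 9842 = 30237$)
$\frac{1}{w + b{\left(V{\left(R{\left(3 \right)} \right)} \right)}} = \frac{1}{30237 - \left(6 - \sqrt{2} \left(\frac{2 \cdot 3^{2}}{3}\right)^{\frac{5}{2}}\right)} = \frac{1}{30237 - \left(6 - \sqrt{2} \left(\frac{2}{3} \cdot 9\right)^{\frac{5}{2}}\right)} = \frac{1}{30237 - \left(6 - \sqrt{2} \cdot 6^{\frac{5}{2}}\right)} = \frac{1}{30237 - \left(6 - \sqrt{2} \cdot 36 \sqrt{6}\right)} = \frac{1}{30237 - \left(6 - 72 \sqrt{3}\right)} = \frac{1}{30231 + 72 \sqrt{3}}$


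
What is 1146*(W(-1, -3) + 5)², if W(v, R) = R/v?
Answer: 73344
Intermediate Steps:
1146*(W(-1, -3) + 5)² = 1146*(-3/(-1) + 5)² = 1146*(-3*(-1) + 5)² = 1146*(3 + 5)² = 1146*8² = 1146*64 = 73344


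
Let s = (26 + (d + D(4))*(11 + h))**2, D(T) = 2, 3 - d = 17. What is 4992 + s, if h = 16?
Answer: 93796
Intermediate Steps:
d = -14 (d = 3 - 1*17 = 3 - 17 = -14)
s = 88804 (s = (26 + (-14 + 2)*(11 + 16))**2 = (26 - 12*27)**2 = (26 - 324)**2 = (-298)**2 = 88804)
4992 + s = 4992 + 88804 = 93796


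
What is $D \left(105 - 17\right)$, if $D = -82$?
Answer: $-7216$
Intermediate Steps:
$D \left(105 - 17\right) = - 82 \left(105 - 17\right) = \left(-82\right) 88 = -7216$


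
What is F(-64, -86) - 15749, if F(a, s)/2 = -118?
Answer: -15985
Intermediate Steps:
F(a, s) = -236 (F(a, s) = 2*(-118) = -236)
F(-64, -86) - 15749 = -236 - 15749 = -15985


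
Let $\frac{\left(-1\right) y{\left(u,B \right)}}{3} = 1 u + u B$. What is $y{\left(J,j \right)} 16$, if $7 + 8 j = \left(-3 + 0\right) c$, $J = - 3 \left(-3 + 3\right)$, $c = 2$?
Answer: $0$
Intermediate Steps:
$J = 0$ ($J = \left(-3\right) 0 = 0$)
$j = - \frac{13}{8}$ ($j = - \frac{7}{8} + \frac{\left(-3 + 0\right) 2}{8} = - \frac{7}{8} + \frac{\left(-3\right) 2}{8} = - \frac{7}{8} + \frac{1}{8} \left(-6\right) = - \frac{7}{8} - \frac{3}{4} = - \frac{13}{8} \approx -1.625$)
$y{\left(u,B \right)} = - 3 u - 3 B u$ ($y{\left(u,B \right)} = - 3 \left(1 u + u B\right) = - 3 \left(u + B u\right) = - 3 u - 3 B u$)
$y{\left(J,j \right)} 16 = \left(-3\right) 0 \left(1 - \frac{13}{8}\right) 16 = \left(-3\right) 0 \left(- \frac{5}{8}\right) 16 = 0 \cdot 16 = 0$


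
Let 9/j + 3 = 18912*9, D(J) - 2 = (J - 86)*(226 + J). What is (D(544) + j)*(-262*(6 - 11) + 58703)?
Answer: 1200756822001449/56735 ≈ 2.1164e+10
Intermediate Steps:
D(J) = 2 + (-86 + J)*(226 + J) (D(J) = 2 + (J - 86)*(226 + J) = 2 + (-86 + J)*(226 + J))
j = 3/56735 (j = 9/(-3 + 18912*9) = 9/(-3 + 170208) = 9/170205 = 9*(1/170205) = 3/56735 ≈ 5.2877e-5)
(D(544) + j)*(-262*(6 - 11) + 58703) = ((-19434 + 544² + 140*544) + 3/56735)*(-262*(6 - 11) + 58703) = ((-19434 + 295936 + 76160) + 3/56735)*(-262*(-5) + 58703) = (352662 + 3/56735)*(1310 + 58703) = (20008278573/56735)*60013 = 1200756822001449/56735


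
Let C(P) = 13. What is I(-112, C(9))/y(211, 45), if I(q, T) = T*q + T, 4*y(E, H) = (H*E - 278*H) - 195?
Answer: 962/535 ≈ 1.7981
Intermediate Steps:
y(E, H) = -195/4 - 139*H/2 + E*H/4 (y(E, H) = ((H*E - 278*H) - 195)/4 = ((E*H - 278*H) - 195)/4 = ((-278*H + E*H) - 195)/4 = (-195 - 278*H + E*H)/4 = -195/4 - 139*H/2 + E*H/4)
I(q, T) = T + T*q
I(-112, C(9))/y(211, 45) = (13*(1 - 112))/(-195/4 - 139/2*45 + (¼)*211*45) = (13*(-111))/(-195/4 - 6255/2 + 9495/4) = -1443/(-1605/2) = -1443*(-2/1605) = 962/535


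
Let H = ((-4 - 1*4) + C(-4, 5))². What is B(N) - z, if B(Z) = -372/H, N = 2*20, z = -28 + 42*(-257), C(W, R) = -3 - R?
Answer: 692515/64 ≈ 10821.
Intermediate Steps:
H = 256 (H = ((-4 - 1*4) + (-3 - 1*5))² = ((-4 - 4) + (-3 - 5))² = (-8 - 8)² = (-16)² = 256)
z = -10822 (z = -28 - 10794 = -10822)
N = 40
B(Z) = -93/64 (B(Z) = -372/256 = -372*1/256 = -93/64)
B(N) - z = -93/64 - 1*(-10822) = -93/64 + 10822 = 692515/64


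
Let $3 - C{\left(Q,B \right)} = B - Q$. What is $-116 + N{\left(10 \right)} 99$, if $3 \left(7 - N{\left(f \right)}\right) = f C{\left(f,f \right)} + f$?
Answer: $-743$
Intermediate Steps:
$C{\left(Q,B \right)} = 3 + Q - B$ ($C{\left(Q,B \right)} = 3 - \left(B - Q\right) = 3 + Q - B$)
$N{\left(f \right)} = 7 - \frac{4 f}{3}$ ($N{\left(f \right)} = 7 - \frac{f \left(3 + f - f\right) + f}{3} = 7 - \frac{f 3 + f}{3} = 7 - \frac{3 f + f}{3} = 7 - \frac{4 f}{3}$)
$-116 + N{\left(10 \right)} 99 = -116 + \left(7 - \frac{40}{3}\right) 99 = -116 - 627 = -743$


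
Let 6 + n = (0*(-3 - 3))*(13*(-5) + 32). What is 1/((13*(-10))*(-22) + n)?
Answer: 1/2854 ≈ 0.00035039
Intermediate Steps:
n = -6 (n = -6 + (0*(-3 - 3))*(13*(-5) + 32) = -6 + (0*(-6))*(-65 + 32) = -6 + 0*(-33) = -6 + 0 = -6)
1/((13*(-10))*(-22) + n) = 1/((13*(-10))*(-22) - 6) = 1/(-130*(-22) - 6) = 1/(2860 - 6) = 1/2854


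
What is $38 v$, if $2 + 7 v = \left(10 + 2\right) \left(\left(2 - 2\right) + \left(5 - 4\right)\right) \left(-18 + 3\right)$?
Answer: $-988$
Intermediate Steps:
$v = -26$ ($v = - \frac{2}{7} + \frac{\left(10 + 2\right) \left(\left(2 - 2\right) + \left(5 - 4\right)\right) \left(-18 + 3\right)}{7} = - \frac{2}{7} + \frac{12 \left(0 + 1\right) \left(-15\right)}{7} = - \frac{2}{7} + \frac{12 \cdot 1 \left(-15\right)}{7} = - \frac{2}{7} + \frac{12 \left(-15\right)}{7} = - \frac{2}{7} + \frac{1}{7} \left(-180\right) = - \frac{2}{7} - \frac{180}{7} = -26$)
$38 v = 38 \left(-26\right) = -988$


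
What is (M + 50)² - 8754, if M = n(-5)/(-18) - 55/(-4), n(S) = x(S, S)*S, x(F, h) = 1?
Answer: -6032159/1296 ≈ -4654.4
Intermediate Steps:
n(S) = S (n(S) = 1*S = S)
M = 505/36 (M = -5/(-18) - 55/(-4) = -5*(-1/18) - 55*(-¼) = 5/18 + 55/4 = 505/36 ≈ 14.028)
(M + 50)² - 8754 = (505/36 + 50)² - 8754 = (2305/36)² - 8754 = 5313025/1296 - 8754 = -6032159/1296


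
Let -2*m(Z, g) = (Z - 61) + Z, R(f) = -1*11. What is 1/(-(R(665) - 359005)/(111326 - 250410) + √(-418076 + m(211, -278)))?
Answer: -6241672668/1011379100749265 - 1209022441*I*√1673026/1011379100749265 ≈ -6.1714e-6 - 0.0015462*I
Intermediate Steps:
R(f) = -11
m(Z, g) = 61/2 - Z (m(Z, g) = -((Z - 61) + Z)/2 = -((-61 + Z) + Z)/2 = -(-61 + 2*Z)/2 = 61/2 - Z)
1/(-(R(665) - 359005)/(111326 - 250410) + √(-418076 + m(211, -278))) = 1/(-(-11 - 359005)/(111326 - 250410) + √(-418076 + (61/2 - 1*211))) = 1/(-(-359016)/(-139084) + √(-418076 + (61/2 - 211))) = 1/(-(-359016)*(-1)/139084 + √(-418076 - 361/2)) = 1/(-1*89754/34771 + √(-836513/2)) = 1/(-89754/34771 + I*√1673026/2)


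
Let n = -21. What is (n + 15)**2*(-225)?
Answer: -8100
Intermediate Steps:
(n + 15)**2*(-225) = (-21 + 15)**2*(-225) = (-6)**2*(-225) = 36*(-225) = -8100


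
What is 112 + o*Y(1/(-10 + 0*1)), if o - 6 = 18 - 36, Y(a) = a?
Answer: 566/5 ≈ 113.20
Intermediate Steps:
o = -12 (o = 6 + (18 - 36) = 6 - 18 = -12)
112 + o*Y(1/(-10 + 0*1)) = 112 - 12/(-10 + 0*1) = 112 - 12/(-10 + 0) = 112 - 12/(-10) = 112 - 12*(-1/10) = 112 + 6/5 = 566/5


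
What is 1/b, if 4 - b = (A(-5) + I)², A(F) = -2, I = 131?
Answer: -1/16637 ≈ -6.0107e-5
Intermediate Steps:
b = -16637 (b = 4 - (-2 + 131)² = 4 - 1*129² = 4 - 1*16641 = 4 - 16641 = -16637)
1/b = 1/(-16637) = -1/16637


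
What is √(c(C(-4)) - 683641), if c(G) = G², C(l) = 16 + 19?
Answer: 12*I*√4739 ≈ 826.08*I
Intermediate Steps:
C(l) = 35
√(c(C(-4)) - 683641) = √(35² - 683641) = √(1225 - 683641) = √(-682416) = 12*I*√4739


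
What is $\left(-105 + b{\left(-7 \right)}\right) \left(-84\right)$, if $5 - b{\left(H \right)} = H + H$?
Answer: $7224$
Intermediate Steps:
$b{\left(H \right)} = 5 - 2 H$ ($b{\left(H \right)} = 5 - \left(H + H\right) = 5 - 2 H$)
$\left(-105 + b{\left(-7 \right)}\right) \left(-84\right) = \left(-105 + \left(5 - -14\right)\right) \left(-84\right) = \left(-105 + \left(5 + 14\right)\right) \left(-84\right) = \left(-105 + 19\right) \left(-84\right) = \left(-86\right) \left(-84\right) = 7224$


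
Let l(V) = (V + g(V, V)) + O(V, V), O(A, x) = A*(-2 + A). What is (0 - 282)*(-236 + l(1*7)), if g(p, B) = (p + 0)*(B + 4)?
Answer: 32994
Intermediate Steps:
g(p, B) = p*(4 + B)
l(V) = V + V*(-2 + V) + V*(4 + V) (l(V) = (V + V*(4 + V)) + V*(-2 + V) = V + V*(-2 + V) + V*(4 + V))
(0 - 282)*(-236 + l(1*7)) = (0 - 282)*(-236 + (1*7)*(3 + 2*(1*7))) = -282*(-236 + 7*(3 + 2*7)) = -282*(-236 + 7*(3 + 14)) = -282*(-236 + 7*17) = -282*(-236 + 119) = -282*(-117) = 32994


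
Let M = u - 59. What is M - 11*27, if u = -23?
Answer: -379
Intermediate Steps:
M = -82 (M = -23 - 59 = -82)
M - 11*27 = -82 - 11*27 = -82 - 1*297 = -82 - 297 = -379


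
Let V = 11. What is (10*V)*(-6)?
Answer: -660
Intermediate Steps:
(10*V)*(-6) = (10*11)*(-6) = 110*(-6) = -660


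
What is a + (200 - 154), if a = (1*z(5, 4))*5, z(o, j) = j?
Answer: 66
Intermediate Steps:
a = 20 (a = (1*4)*5 = 4*5 = 20)
a + (200 - 154) = 20 + (200 - 154) = 20 + 46 = 66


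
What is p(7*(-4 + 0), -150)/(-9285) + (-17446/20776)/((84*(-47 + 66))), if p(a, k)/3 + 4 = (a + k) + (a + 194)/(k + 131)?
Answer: 3135275723/51312772560 ≈ 0.061101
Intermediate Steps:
p(a, k) = -12 + 3*a + 3*k + 3*(194 + a)/(131 + k) (p(a, k) = -12 + 3*((a + k) + (a + 194)/(k + 131)) = -12 + 3*((a + k) + (194 + a)/(131 + k)) = -12 + 3*(a + k + (194 + a)/(131 + k)) = -12 + (3*a + 3*k + 3*(194 + a)/(131 + k)) = -12 + 3*a + 3*k + 3*(194 + a)/(131 + k))
p(7*(-4 + 0), -150)/(-9285) + (-17446/20776)/((84*(-47 + 66))) = (3*(-330 + (-150)² + 127*(-150) + 132*(7*(-4 + 0)) + (7*(-4 + 0))*(-150))/(131 - 150))/(-9285) + (-17446/20776)/((84*(-47 + 66))) = (3*(-330 + 22500 - 19050 + 132*(7*(-4)) + (7*(-4))*(-150))/(-19))*(-1/9285) + (-17446*1/20776)/((84*19)) = (3*(-1/19)*(-330 + 22500 - 19050 + 132*(-28) - 28*(-150)))*(-1/9285) - 8723/10388/1596 = (3*(-1/19)*(-330 + 22500 - 19050 - 3696 + 4200))*(-1/9285) - 8723/10388*1/1596 = (3*(-1/19)*3624)*(-1/9285) - 8723/16579248 = -10872/19*(-1/9285) - 8723/16579248 = 3624/58805 - 8723/16579248 = 3135275723/51312772560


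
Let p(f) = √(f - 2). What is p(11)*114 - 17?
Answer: 325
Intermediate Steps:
p(f) = √(-2 + f)
p(11)*114 - 17 = √(-2 + 11)*114 - 17 = √9*114 - 17 = 3*114 - 17 = 342 - 17 = 325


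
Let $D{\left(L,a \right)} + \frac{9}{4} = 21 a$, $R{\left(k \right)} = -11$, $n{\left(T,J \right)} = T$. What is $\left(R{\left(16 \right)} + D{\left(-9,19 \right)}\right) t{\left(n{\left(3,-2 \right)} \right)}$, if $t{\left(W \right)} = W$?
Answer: $\frac{4629}{4} \approx 1157.3$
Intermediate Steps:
$D{\left(L,a \right)} = - \frac{9}{4} + 21 a$
$\left(R{\left(16 \right)} + D{\left(-9,19 \right)}\right) t{\left(n{\left(3,-2 \right)} \right)} = \left(-11 + \left(- \frac{9}{4} + 21 \cdot 19\right)\right) 3 = \left(-11 + \left(- \frac{9}{4} + 399\right)\right) 3 = \left(-11 + \frac{1587}{4}\right) 3 = \frac{1543}{4} \cdot 3 = \frac{4629}{4}$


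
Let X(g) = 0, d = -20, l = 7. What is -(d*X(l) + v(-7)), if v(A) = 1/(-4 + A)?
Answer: 1/11 ≈ 0.090909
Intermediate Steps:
-(d*X(l) + v(-7)) = -(-20*0 + 1/(-4 - 7)) = -(0 + 1/(-11)) = -(0 - 1/11) = -1*(-1/11) = 1/11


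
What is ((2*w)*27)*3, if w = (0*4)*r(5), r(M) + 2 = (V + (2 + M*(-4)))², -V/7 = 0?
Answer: 0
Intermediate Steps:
V = 0 (V = -7*0 = 0)
r(M) = -2 + (2 - 4*M)² (r(M) = -2 + (0 + (2 + M*(-4)))² = -2 + (0 + (2 - 4*M))² = -2 + (2 - 4*M)²)
w = 0 (w = (0*4)*(2 - 16*5 + 16*5²) = 0*(2 - 80 + 16*25) = 0*(2 - 80 + 400) = 0*322 = 0)
((2*w)*27)*3 = ((2*0)*27)*3 = (0*27)*3 = 0*3 = 0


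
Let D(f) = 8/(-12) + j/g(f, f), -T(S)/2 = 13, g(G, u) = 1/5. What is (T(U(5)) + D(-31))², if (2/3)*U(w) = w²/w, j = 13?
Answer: 13225/9 ≈ 1469.4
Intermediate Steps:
g(G, u) = ⅕
U(w) = 3*w/2 (U(w) = 3*(w²/w)/2 = 3*w/2)
T(S) = -26 (T(S) = -2*13 = -26)
D(f) = 193/3 (D(f) = 8/(-12) + 13/(⅕) = 8*(-1/12) + 13*5 = -⅔ + 65 = 193/3)
(T(U(5)) + D(-31))² = (-26 + 193/3)² = (115/3)² = 13225/9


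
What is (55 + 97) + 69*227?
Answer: 15815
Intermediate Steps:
(55 + 97) + 69*227 = 152 + 15663 = 15815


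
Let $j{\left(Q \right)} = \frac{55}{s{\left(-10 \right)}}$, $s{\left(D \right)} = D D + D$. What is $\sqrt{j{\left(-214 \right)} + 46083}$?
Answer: $\frac{\sqrt{1659010}}{6} \approx 214.67$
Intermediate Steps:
$s{\left(D \right)} = D + D^{2}$ ($s{\left(D \right)} = D^{2} + D = D + D^{2}$)
$j{\left(Q \right)} = \frac{11}{18}$ ($j{\left(Q \right)} = \frac{55}{\left(-10\right) \left(1 - 10\right)} = \frac{55}{\left(-10\right) \left(-9\right)} = \frac{55}{90} = 55 \cdot \frac{1}{90} = \frac{11}{18}$)
$\sqrt{j{\left(-214 \right)} + 46083} = \sqrt{\frac{11}{18} + 46083} = \sqrt{\frac{829505}{18}} = \frac{\sqrt{1659010}}{6}$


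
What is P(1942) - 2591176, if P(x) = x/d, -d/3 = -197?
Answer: -1531383074/591 ≈ -2.5912e+6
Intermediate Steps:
d = 591 (d = -3*(-197) = 591)
P(x) = x/591
P(1942) - 2591176 = (1/591)*1942 - 2591176 = 1942/591 - 2591176 = -1531383074/591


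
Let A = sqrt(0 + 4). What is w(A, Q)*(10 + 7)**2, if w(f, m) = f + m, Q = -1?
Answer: 289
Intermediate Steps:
A = 2 (A = sqrt(4) = 2)
w(A, Q)*(10 + 7)**2 = (2 - 1)*(10 + 7)**2 = 1*17**2 = 1*289 = 289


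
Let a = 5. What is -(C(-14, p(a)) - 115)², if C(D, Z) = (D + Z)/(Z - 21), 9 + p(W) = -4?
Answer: -15077689/1156 ≈ -13043.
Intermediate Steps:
p(W) = -13 (p(W) = -9 - 4 = -13)
C(D, Z) = (D + Z)/(-21 + Z)
-(C(-14, p(a)) - 115)² = -((-14 - 13)/(-21 - 13) - 115)² = -(-27/(-34) - 115)² = -(-1/34*(-27) - 115)² = -(27/34 - 115)² = -(-3883/34)² = -1*15077689/1156 = -15077689/1156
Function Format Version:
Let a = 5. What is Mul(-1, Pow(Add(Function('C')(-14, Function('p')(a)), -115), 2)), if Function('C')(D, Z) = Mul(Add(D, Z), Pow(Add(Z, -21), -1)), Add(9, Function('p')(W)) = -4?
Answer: Rational(-15077689, 1156) ≈ -13043.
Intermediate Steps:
Function('p')(W) = -13 (Function('p')(W) = Add(-9, -4) = -13)
Function('C')(D, Z) = Mul(Pow(Add(-21, Z), -1), Add(D, Z)) (Function('C')(D, Z) = Mul(Add(D, Z), Pow(Add(-21, Z), -1)) = Mul(Pow(Add(-21, Z), -1), Add(D, Z)))
Mul(-1, Pow(Add(Function('C')(-14, Function('p')(a)), -115), 2)) = Mul(-1, Pow(Add(Mul(Pow(Add(-21, -13), -1), Add(-14, -13)), -115), 2)) = Mul(-1, Pow(Add(Mul(Pow(-34, -1), -27), -115), 2)) = Mul(-1, Pow(Add(Mul(Rational(-1, 34), -27), -115), 2)) = Mul(-1, Pow(Add(Rational(27, 34), -115), 2)) = Mul(-1, Pow(Rational(-3883, 34), 2)) = Mul(-1, Rational(15077689, 1156)) = Rational(-15077689, 1156)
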